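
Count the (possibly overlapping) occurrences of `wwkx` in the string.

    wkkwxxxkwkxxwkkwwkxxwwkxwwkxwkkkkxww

Sliding a length-4 window over the 36 characters (33 positions):
  position 16–19: wwkx
  position 21–24: wwkx
  position 25–28: wwkx

3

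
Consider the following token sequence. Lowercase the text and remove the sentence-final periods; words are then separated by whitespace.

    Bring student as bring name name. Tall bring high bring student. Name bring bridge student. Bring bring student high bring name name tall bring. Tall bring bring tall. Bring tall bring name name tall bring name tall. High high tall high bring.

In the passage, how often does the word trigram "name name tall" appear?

Scanning the 40 overlapping trigram windows for "name name tall":
  position 5–7: name name tall
  position 21–23: name name tall
  position 32–34: name name tall

3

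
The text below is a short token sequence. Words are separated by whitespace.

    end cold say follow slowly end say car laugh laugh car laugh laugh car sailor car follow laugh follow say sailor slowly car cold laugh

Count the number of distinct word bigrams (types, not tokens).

25 tokens → 24 bigram windows in total.
Repeated bigrams (each contributes count−1 duplicates):
  car laugh: 2
  laugh car: 2
  laugh laugh: 2
3 duplicate windows → 24 − 3 = 21 distinct.

21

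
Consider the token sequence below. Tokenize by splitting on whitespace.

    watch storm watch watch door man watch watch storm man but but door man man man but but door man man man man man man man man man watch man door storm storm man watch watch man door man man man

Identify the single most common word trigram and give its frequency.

"man man man", 9 times

Trigram frequencies (highest first):
  man man man: 9
  door man man: 3
  man watch watch: 2
  man but but: 2
  but but door: 2
  but door man: 2
  … (18 more, each ≤ 2)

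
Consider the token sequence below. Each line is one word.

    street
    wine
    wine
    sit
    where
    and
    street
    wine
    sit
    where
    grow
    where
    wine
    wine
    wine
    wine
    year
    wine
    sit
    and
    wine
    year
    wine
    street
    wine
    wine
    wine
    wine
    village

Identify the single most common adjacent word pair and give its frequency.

Bigram frequencies (highest first):
  wine wine: 7
  street wine: 3
  wine sit: 3
  sit where: 2
  wine year: 2
  year wine: 2
  … (9 more, each ≤ 1)

"wine wine", 7 times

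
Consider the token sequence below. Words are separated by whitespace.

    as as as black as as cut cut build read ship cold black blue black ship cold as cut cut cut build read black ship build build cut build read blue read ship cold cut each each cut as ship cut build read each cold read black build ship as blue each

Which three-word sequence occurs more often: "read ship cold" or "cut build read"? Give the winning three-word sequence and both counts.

"read ship cold": 2 occurrences
"cut build read": 4 occurrences

"cut build read" (4 vs 2)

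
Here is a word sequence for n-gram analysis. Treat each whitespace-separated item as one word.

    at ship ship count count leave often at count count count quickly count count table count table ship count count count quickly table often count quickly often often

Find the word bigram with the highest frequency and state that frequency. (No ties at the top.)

Bigram frequencies (highest first):
  count count: 6
  count quickly: 3
  ship count: 2
  count table: 2
  at ship: 1
  ship ship: 1
  … (12 more, each ≤ 1)

"count count", 6 times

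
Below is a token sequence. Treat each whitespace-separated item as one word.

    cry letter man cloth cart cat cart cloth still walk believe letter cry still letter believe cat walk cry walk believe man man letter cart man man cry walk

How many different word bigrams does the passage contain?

29 tokens → 28 bigram windows in total.
Repeated bigrams (each contributes count−1 duplicates):
  cry walk: 2
  man man: 2
  walk believe: 2
3 duplicate windows → 28 − 3 = 25 distinct.

25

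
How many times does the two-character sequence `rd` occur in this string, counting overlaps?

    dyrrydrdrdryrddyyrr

3

Sliding a length-2 window over the 19 characters (18 positions):
  position 7–8: rd
  position 9–10: rd
  position 13–14: rd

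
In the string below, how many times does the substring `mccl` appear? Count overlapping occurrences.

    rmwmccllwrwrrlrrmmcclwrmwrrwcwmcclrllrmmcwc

Sliding a length-4 window over the 43 characters (40 positions):
  position 4–7: mccl
  position 18–21: mccl
  position 31–34: mccl

3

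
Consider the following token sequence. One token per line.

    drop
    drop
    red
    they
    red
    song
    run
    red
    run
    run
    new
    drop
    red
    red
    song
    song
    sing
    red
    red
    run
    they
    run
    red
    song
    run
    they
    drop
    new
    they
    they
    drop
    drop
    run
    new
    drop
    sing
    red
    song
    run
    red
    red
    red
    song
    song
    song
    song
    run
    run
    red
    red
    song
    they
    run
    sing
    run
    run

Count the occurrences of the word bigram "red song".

Scanning the 55 overlapping bigram windows for "red song":
  position 5–6: red song
  position 14–15: red song
  position 23–24: red song
  position 37–38: red song
  position 42–43: red song
  position 50–51: red song

6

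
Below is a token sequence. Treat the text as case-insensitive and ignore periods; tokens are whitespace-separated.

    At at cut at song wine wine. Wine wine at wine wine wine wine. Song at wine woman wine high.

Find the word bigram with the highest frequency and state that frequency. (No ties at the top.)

"wine wine", 6 times

Bigram frequencies (highest first):
  wine wine: 6
  at wine: 2
  at at: 1
  at cut: 1
  cut at: 1
  at song: 1
  … (7 more, each ≤ 1)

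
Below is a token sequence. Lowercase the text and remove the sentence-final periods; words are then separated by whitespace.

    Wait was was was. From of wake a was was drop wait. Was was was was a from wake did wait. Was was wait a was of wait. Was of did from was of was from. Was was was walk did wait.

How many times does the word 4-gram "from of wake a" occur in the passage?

Scanning the 39 overlapping 4-gram windows for "from of wake a":
  position 5–8: from of wake a

1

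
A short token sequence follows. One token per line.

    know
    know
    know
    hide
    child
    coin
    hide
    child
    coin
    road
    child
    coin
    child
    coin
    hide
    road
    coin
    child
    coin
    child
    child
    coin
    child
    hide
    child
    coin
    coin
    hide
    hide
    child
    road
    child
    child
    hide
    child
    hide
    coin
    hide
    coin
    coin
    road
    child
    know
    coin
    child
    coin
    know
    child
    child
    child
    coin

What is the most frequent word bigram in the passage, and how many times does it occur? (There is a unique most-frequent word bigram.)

"child coin", 9 times

Bigram frequencies (highest first):
  child coin: 9
  hide child: 5
  coin child: 5
  coin hide: 4
  child child: 4
  road child: 3
  … (14 more, each ≤ 3)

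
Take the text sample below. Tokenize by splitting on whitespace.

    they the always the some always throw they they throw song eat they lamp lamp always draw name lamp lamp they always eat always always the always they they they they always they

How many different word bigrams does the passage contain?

24

33 tokens → 32 bigram windows in total.
Repeated bigrams (each contributes count−1 duplicates):
  they they: 4
  always the: 2
  always they: 2
  lamp lamp: 2
  the always: 2
  they always: 2
8 duplicate windows → 32 − 8 = 24 distinct.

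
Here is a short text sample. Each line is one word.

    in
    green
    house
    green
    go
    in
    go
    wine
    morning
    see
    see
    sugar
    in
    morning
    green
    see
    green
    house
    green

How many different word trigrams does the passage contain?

19 tokens → 17 trigram windows in total.
Repeated trigrams (each contributes count−1 duplicates):
  green house green: 2
1 duplicate windows → 17 − 1 = 16 distinct.

16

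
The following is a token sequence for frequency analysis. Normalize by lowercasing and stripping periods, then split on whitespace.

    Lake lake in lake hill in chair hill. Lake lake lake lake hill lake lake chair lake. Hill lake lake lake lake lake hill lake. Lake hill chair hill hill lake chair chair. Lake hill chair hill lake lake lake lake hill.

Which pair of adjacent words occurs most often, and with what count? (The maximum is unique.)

Bigram frequencies (highest first):
  lake lake: 13
  lake hill: 7
  hill lake: 6
  chair hill: 3
  lake chair: 2
  chair lake: 2
  … (7 more, each ≤ 2)

"lake lake", 13 times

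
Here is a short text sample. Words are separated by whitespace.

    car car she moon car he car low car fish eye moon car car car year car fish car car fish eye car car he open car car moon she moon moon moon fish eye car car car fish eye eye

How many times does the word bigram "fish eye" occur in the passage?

Scanning the 40 overlapping bigram windows for "fish eye":
  position 10–11: fish eye
  position 21–22: fish eye
  position 34–35: fish eye
  position 39–40: fish eye

4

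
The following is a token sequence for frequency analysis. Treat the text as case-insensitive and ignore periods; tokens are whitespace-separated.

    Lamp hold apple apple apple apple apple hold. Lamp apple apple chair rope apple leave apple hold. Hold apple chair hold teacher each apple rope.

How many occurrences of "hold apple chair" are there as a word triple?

Scanning the 23 overlapping trigram windows for "hold apple chair":
  position 18–20: hold apple chair

1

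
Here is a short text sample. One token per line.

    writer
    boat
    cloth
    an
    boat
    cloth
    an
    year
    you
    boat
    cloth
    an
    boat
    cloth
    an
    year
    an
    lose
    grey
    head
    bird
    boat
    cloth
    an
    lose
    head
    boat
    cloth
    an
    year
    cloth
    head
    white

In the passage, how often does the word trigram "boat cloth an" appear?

6

Scanning the 31 overlapping trigram windows for "boat cloth an":
  position 2–4: boat cloth an
  position 5–7: boat cloth an
  position 10–12: boat cloth an
  position 13–15: boat cloth an
  position 22–24: boat cloth an
  position 27–29: boat cloth an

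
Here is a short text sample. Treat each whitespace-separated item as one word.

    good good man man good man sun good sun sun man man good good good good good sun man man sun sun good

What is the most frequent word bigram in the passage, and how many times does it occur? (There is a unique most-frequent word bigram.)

"good good", 5 times

Bigram frequencies (highest first):
  good good: 5
  man man: 3
  good man: 2
  man good: 2
  man sun: 2
  sun good: 2
  … (3 more, each ≤ 2)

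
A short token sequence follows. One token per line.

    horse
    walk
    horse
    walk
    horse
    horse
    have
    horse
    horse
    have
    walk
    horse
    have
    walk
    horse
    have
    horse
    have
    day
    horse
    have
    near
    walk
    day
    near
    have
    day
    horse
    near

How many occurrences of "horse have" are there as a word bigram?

6

Scanning the 28 overlapping bigram windows for "horse have":
  position 6–7: horse have
  position 9–10: horse have
  position 12–13: horse have
  position 15–16: horse have
  position 17–18: horse have
  position 20–21: horse have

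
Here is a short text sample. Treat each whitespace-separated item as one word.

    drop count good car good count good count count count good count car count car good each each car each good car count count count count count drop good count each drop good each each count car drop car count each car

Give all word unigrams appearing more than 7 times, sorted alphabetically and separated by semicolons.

Unigram counts meeting the condition (more than 7 times):
  car: 8
  count: 15
  good: 8

car; count; good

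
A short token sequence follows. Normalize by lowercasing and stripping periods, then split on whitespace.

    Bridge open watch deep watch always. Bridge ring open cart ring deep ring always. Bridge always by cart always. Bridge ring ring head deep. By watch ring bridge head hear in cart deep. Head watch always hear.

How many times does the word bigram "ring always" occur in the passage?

1

Scanning the 36 overlapping bigram windows for "ring always":
  position 13–14: ring always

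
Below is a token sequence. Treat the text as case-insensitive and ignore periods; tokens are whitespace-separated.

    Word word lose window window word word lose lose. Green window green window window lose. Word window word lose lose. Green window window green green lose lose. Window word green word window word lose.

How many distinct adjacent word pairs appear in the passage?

34 tokens → 33 bigram windows in total.
Repeated bigrams (each contributes count−1 duplicates):
  window word: 4
  word lose: 4
  green window: 3
  lose lose: 3
  window window: 3
  lose green: 2
  lose window: 2
  window green: 2
  … (2 more repeated)
17 duplicate windows → 33 − 17 = 16 distinct.

16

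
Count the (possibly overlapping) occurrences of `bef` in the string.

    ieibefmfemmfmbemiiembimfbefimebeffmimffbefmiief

4

Sliding a length-3 window over the 47 characters (45 positions):
  position 4–6: bef
  position 25–27: bef
  position 31–33: bef
  position 40–42: bef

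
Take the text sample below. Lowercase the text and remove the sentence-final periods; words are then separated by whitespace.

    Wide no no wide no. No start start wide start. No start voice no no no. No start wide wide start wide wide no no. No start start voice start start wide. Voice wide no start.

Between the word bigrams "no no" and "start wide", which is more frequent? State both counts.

"no no" (7 vs 4)

"no no": 7 occurrences
"start wide": 4 occurrences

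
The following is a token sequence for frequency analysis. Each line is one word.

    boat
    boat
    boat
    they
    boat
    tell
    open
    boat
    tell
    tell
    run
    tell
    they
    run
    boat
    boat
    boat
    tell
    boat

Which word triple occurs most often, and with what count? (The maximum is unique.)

"boat boat boat", 2 times

Trigram frequencies (highest first):
  boat boat boat: 2
  boat boat they: 1
  boat they boat: 1
  they boat tell: 1
  boat tell open: 1
  tell open boat: 1
  … (10 more, each ≤ 1)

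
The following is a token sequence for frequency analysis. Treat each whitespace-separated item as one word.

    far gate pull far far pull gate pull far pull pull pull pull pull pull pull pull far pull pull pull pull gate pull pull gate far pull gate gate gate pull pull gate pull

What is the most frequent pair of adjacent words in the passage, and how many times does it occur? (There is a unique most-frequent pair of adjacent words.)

Bigram frequencies (highest first):
  pull pull: 12
  gate pull: 5
  pull gate: 5
  far pull: 4
  pull far: 3
  gate gate: 2
  … (3 more, each ≤ 1)

"pull pull", 12 times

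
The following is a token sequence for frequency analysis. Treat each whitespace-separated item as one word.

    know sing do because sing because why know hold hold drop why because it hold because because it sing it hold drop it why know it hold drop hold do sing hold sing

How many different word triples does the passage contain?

33 tokens → 31 trigram windows in total.
Repeated trigrams (each contributes count−1 duplicates):
  it hold drop: 2
1 duplicate windows → 31 − 1 = 30 distinct.

30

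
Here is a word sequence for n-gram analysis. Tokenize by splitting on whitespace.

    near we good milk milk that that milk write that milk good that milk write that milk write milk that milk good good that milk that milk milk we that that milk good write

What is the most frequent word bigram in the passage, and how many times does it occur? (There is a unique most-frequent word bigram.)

"that milk", 8 times

Bigram frequencies (highest first):
  that milk: 8
  milk that: 3
  milk write: 3
  milk good: 3
  milk milk: 2
  that that: 2
  … (10 more, each ≤ 2)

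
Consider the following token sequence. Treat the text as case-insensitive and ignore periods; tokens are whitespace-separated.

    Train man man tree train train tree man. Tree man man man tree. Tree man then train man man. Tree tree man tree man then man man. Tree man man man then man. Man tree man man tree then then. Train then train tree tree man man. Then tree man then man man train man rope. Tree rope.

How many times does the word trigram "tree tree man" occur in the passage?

3

Scanning the 56 overlapping trigram windows for "tree tree man":
  position 13–15: tree tree man
  position 20–22: tree tree man
  position 44–46: tree tree man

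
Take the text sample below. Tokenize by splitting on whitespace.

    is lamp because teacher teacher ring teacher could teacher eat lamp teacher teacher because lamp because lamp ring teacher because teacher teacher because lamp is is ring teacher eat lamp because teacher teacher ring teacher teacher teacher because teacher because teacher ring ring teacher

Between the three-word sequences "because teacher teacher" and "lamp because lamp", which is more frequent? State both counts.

"because teacher teacher" (3 vs 1)

"because teacher teacher": 3 occurrences
"lamp because lamp": 1 occurrence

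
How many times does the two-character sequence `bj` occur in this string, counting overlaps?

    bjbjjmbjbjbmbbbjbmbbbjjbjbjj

Sliding a length-2 window over the 28 characters (27 positions):
  position 1–2: bj
  position 3–4: bj
  position 7–8: bj
  position 9–10: bj
  position 15–16: bj
  position 21–22: bj
  position 24–25: bj
  position 26–27: bj

8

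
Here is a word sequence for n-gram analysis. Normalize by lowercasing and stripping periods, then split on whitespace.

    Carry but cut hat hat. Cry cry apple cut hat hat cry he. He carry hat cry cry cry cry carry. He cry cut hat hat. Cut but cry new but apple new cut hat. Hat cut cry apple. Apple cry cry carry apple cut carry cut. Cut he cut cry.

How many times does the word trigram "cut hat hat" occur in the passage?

Scanning the 49 overlapping trigram windows for "cut hat hat":
  position 3–5: cut hat hat
  position 9–11: cut hat hat
  position 24–26: cut hat hat
  position 34–36: cut hat hat

4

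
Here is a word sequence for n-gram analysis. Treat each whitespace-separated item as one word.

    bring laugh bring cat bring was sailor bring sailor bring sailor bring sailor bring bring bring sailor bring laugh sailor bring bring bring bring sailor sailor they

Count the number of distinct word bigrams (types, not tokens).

27 tokens → 26 bigram windows in total.
Repeated bigrams (each contributes count−1 duplicates):
  sailor bring: 6
  bring bring: 5
  bring sailor: 5
  bring laugh: 2
14 duplicate windows → 26 − 14 = 12 distinct.

12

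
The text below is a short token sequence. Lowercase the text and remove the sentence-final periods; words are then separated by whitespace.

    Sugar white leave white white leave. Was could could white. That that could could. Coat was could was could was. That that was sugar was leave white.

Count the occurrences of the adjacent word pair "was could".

Scanning the 26 overlapping bigram windows for "was could":
  position 7–8: was could
  position 16–17: was could
  position 18–19: was could

3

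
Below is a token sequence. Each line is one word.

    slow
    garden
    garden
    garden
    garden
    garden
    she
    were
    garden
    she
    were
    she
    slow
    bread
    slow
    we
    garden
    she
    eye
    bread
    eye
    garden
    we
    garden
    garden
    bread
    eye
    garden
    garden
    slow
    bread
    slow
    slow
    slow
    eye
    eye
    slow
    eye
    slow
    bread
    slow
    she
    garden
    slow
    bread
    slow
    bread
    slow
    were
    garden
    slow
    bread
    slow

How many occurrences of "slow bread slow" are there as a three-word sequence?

6

Scanning the 51 overlapping trigram windows for "slow bread slow":
  position 13–15: slow bread slow
  position 30–32: slow bread slow
  position 39–41: slow bread slow
  position 44–46: slow bread slow
  position 46–48: slow bread slow
  position 51–53: slow bread slow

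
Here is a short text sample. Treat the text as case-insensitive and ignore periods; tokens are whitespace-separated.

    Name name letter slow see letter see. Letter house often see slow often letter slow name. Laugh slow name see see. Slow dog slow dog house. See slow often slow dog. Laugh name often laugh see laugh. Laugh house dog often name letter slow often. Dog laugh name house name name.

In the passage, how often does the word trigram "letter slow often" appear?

1

Scanning the 49 overlapping trigram windows for "letter slow often":
  position 43–45: letter slow often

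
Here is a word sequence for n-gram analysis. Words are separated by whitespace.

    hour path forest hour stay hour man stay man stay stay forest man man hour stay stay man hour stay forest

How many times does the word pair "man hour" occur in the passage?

Scanning the 20 overlapping bigram windows for "man hour":
  position 14–15: man hour
  position 18–19: man hour

2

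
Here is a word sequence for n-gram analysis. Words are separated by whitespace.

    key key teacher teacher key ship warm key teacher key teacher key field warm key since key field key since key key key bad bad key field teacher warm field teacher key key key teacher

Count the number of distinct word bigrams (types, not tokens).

18

35 tokens → 34 bigram windows in total.
Repeated bigrams (each contributes count−1 duplicates):
  key key: 5
  key teacher: 4
  teacher key: 4
  key field: 3
  field teacher: 2
  key since: 2
  since key: 2
  warm key: 2
16 duplicate windows → 34 − 16 = 18 distinct.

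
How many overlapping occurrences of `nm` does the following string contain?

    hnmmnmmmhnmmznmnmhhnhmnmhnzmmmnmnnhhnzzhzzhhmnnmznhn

8

Sliding a length-2 window over the 52 characters (51 positions):
  position 2–3: nm
  position 5–6: nm
  position 10–11: nm
  position 14–15: nm
  position 16–17: nm
  position 23–24: nm
  position 31–32: nm
  position 47–48: nm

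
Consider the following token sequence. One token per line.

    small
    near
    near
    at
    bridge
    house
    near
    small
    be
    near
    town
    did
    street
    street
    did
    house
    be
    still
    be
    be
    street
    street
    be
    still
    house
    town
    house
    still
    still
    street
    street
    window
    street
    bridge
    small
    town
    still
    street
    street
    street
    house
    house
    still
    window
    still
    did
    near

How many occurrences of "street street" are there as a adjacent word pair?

5

Scanning the 46 overlapping bigram windows for "street street":
  position 13–14: street street
  position 21–22: street street
  position 30–31: street street
  position 38–39: street street
  position 39–40: street street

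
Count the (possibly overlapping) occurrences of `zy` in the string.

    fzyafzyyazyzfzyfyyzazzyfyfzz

5

Sliding a length-2 window over the 28 characters (27 positions):
  position 2–3: zy
  position 6–7: zy
  position 10–11: zy
  position 14–15: zy
  position 22–23: zy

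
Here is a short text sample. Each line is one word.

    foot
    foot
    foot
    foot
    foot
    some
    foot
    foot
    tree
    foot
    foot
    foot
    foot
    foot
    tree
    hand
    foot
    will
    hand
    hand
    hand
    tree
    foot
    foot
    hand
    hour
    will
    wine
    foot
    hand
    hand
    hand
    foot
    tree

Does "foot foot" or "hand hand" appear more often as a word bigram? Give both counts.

"foot foot": 10 occurrences
"hand hand": 4 occurrences

"foot foot" (10 vs 4)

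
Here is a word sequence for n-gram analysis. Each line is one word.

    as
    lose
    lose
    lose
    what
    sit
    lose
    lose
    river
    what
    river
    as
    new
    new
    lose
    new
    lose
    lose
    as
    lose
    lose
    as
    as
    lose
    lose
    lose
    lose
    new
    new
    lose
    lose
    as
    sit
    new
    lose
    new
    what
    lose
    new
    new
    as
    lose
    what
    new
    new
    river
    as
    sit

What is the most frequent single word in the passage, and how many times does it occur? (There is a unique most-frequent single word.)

"lose", 19 times

Unigram frequencies (highest first):
  lose: 19
  new: 11
  as: 8
  what: 4
  sit: 3
  river: 3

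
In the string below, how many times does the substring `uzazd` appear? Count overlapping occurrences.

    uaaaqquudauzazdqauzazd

Sliding a length-5 window over the 22 characters (18 positions):
  position 11–15: uzazd
  position 18–22: uzazd

2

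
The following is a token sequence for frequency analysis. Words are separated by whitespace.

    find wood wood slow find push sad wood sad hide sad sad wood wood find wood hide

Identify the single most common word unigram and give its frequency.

"wood", 6 times

Unigram frequencies (highest first):
  wood: 6
  sad: 4
  find: 3
  hide: 2
  slow: 1
  push: 1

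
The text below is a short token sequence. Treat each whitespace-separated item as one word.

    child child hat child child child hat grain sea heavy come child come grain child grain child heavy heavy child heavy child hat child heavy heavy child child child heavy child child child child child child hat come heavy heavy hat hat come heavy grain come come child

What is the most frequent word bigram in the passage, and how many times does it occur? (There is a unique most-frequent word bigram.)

Bigram frequencies (highest first):
  child child: 10
  child hat: 4
  child heavy: 4
  heavy child: 4
  heavy heavy: 3
  hat child: 2
  … (16 more, each ≤ 2)

"child child", 10 times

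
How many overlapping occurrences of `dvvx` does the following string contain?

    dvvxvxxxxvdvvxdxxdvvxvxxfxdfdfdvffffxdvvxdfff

Sliding a length-4 window over the 45 characters (42 positions):
  position 1–4: dvvx
  position 11–14: dvvx
  position 18–21: dvvx
  position 38–41: dvvx

4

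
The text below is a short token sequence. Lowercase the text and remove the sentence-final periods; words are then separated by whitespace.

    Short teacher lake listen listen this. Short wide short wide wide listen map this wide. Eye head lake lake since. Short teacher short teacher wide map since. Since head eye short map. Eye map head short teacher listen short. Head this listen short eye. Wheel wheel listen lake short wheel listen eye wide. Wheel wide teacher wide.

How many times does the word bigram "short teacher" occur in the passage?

Scanning the 56 overlapping bigram windows for "short teacher":
  position 1–2: short teacher
  position 21–22: short teacher
  position 23–24: short teacher
  position 36–37: short teacher

4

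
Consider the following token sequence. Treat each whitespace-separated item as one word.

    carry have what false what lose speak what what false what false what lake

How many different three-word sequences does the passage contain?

14 tokens → 12 trigram windows in total.
Repeated trigrams (each contributes count−1 duplicates):
  what false what: 3
2 duplicate windows → 12 − 2 = 10 distinct.

10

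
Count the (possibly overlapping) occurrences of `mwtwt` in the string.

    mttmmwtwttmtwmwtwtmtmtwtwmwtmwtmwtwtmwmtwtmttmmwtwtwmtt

Sliding a length-5 window over the 55 characters (51 positions):
  position 5–9: mwtwt
  position 14–18: mwtwt
  position 32–36: mwtwt
  position 47–51: mwtwt

4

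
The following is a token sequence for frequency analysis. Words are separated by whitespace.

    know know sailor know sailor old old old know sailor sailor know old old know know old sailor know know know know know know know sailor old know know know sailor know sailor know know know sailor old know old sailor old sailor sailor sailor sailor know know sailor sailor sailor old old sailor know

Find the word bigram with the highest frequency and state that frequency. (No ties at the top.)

Bigram frequencies (highest first):
  know know: 13
  know sailor: 8
  sailor know: 7
  sailor sailor: 6
  sailor old: 5
  old old: 4
  … (3 more, each ≤ 4)

"know know", 13 times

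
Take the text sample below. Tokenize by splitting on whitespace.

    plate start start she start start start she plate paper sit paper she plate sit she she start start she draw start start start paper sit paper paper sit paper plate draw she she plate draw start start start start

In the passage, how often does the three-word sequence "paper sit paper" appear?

Scanning the 38 overlapping trigram windows for "paper sit paper":
  position 10–12: paper sit paper
  position 25–27: paper sit paper
  position 28–30: paper sit paper

3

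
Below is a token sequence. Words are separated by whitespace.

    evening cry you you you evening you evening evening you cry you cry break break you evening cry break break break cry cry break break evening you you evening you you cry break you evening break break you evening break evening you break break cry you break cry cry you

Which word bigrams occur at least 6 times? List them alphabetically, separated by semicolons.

Bigram counts meeting the condition (at least 6 times):
  break break: 6
  you evening: 6

break break; you evening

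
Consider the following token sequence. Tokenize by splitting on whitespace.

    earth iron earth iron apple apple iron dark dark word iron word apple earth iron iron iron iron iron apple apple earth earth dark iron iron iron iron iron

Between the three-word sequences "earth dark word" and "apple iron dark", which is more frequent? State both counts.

"apple iron dark" (1 vs 0)

"earth dark word": 0 occurrences
"apple iron dark": 1 occurrence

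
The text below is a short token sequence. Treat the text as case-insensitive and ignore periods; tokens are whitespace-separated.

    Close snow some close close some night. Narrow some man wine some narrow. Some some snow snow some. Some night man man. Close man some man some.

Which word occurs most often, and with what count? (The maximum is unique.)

Unigram frequencies (highest first):
  some: 10
  man: 5
  close: 4
  snow: 3
  night: 2
  narrow: 2
  … (1 more, each ≤ 1)

"some", 10 times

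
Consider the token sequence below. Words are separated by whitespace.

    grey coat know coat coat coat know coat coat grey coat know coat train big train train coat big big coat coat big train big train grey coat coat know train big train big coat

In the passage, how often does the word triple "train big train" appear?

Scanning the 33 overlapping trigram windows for "train big train":
  position 14–16: train big train
  position 24–26: train big train
  position 31–33: train big train

3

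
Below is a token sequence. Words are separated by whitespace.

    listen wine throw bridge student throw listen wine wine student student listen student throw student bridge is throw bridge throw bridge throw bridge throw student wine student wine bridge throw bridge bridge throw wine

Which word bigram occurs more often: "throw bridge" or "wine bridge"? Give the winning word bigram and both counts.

"throw bridge" (5 vs 1)

"throw bridge": 5 occurrences
"wine bridge": 1 occurrence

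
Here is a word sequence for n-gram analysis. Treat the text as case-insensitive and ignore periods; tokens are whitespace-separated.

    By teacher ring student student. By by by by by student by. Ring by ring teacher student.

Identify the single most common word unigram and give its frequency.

Unigram frequencies (highest first):
  by: 8
  student: 4
  ring: 3
  teacher: 2

"by", 8 times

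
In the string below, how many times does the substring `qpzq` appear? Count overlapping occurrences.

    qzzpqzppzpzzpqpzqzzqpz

1

Sliding a length-4 window over the 22 characters (19 positions):
  position 14–17: qpzq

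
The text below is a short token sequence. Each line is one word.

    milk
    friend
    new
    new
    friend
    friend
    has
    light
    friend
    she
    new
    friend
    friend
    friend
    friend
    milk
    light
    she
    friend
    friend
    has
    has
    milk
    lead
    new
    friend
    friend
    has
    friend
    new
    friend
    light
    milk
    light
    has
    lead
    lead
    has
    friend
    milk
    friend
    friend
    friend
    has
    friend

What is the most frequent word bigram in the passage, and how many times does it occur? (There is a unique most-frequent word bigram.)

"friend friend", 8 times

Bigram frequencies (highest first):
  friend friend: 8
  new friend: 4
  friend has: 4
  has friend: 3
  milk friend: 2
  friend new: 2
  … (19 more, each ≤ 2)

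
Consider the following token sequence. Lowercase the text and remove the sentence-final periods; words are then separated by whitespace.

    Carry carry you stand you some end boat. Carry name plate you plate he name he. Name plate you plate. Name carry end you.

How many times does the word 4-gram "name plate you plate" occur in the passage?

Scanning the 21 overlapping 4-gram windows for "name plate you plate":
  position 10–13: name plate you plate
  position 17–20: name plate you plate

2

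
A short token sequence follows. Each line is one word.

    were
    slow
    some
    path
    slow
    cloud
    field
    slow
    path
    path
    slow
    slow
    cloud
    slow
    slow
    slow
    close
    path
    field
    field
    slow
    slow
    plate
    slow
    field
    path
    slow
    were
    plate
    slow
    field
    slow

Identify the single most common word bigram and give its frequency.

"slow slow", 4 times

Bigram frequencies (highest first):
  slow slow: 4
  path slow: 3
  field slow: 3
  slow cloud: 2
  plate slow: 2
  slow field: 2
  … (15 more, each ≤ 1)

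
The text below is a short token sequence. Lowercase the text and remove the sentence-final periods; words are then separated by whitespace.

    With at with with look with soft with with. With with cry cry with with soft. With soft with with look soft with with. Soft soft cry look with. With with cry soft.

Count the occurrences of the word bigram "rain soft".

0

Scanning the 32 overlapping bigram windows for "rain soft":
  (none found)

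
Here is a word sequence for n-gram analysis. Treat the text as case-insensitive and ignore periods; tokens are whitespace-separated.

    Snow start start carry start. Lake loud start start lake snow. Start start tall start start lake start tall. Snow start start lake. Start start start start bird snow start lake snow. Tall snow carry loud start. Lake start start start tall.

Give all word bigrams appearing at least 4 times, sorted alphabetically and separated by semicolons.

snow start; start lake; start start

Bigram counts meeting the condition (at least 4 times):
  snow start: 4
  start lake: 6
  start start: 10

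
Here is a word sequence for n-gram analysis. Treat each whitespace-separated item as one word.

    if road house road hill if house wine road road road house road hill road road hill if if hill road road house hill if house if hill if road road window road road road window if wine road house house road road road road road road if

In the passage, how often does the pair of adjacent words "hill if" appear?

4

Scanning the 47 overlapping bigram windows for "hill if":
  position 5–6: hill if
  position 17–18: hill if
  position 24–25: hill if
  position 28–29: hill if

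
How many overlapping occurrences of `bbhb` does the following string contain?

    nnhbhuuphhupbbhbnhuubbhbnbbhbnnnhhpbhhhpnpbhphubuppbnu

3

Sliding a length-4 window over the 54 characters (51 positions):
  position 13–16: bbhb
  position 21–24: bbhb
  position 26–29: bbhb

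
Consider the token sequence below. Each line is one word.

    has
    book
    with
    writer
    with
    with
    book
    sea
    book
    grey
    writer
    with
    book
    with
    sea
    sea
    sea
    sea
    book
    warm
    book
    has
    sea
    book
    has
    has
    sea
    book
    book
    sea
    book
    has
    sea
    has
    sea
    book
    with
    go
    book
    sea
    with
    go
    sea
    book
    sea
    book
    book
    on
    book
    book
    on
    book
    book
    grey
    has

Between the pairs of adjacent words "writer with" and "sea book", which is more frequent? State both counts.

"writer with": 2 occurrences
"sea book": 8 occurrences

"sea book" (8 vs 2)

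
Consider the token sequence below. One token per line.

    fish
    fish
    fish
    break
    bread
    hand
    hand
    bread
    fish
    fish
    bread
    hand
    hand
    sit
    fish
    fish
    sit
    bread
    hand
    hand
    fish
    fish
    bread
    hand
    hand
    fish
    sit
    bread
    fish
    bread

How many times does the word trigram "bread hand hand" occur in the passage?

4

Scanning the 28 overlapping trigram windows for "bread hand hand":
  position 5–7: bread hand hand
  position 11–13: bread hand hand
  position 18–20: bread hand hand
  position 23–25: bread hand hand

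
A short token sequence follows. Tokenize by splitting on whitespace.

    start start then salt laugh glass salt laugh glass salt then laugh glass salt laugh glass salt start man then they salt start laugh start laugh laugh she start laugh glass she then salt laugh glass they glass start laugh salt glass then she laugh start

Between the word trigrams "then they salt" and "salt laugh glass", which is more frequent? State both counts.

"then they salt": 1 occurrence
"salt laugh glass": 4 occurrences

"salt laugh glass" (4 vs 1)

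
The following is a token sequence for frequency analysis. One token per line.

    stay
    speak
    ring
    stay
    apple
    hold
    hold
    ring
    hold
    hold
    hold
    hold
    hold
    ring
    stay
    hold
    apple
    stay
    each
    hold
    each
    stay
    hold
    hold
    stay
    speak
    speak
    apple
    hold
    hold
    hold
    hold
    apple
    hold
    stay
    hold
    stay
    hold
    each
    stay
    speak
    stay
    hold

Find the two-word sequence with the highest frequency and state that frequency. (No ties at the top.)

"hold hold", 9 times

Bigram frequencies (highest first):
  hold hold: 9
  stay hold: 5
  stay speak: 3
  apple hold: 3
  hold stay: 3
  ring stay: 2
  … (13 more, each ≤ 2)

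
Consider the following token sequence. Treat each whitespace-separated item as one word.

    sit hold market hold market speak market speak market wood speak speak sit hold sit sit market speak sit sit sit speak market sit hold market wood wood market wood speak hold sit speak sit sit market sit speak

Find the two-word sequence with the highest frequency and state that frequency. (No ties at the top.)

"sit sit", 4 times

Bigram frequencies (highest first):
  sit sit: 4
  sit hold: 3
  hold market: 3
  market speak: 3
  speak market: 3
  market wood: 3
  … (11 more, each ≤ 3)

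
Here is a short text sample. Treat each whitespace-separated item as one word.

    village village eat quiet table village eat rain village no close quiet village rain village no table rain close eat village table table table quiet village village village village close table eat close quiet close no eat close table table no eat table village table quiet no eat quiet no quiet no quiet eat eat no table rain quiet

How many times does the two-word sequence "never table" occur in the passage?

0

Scanning the 58 overlapping bigram windows for "never table":
  (none found)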